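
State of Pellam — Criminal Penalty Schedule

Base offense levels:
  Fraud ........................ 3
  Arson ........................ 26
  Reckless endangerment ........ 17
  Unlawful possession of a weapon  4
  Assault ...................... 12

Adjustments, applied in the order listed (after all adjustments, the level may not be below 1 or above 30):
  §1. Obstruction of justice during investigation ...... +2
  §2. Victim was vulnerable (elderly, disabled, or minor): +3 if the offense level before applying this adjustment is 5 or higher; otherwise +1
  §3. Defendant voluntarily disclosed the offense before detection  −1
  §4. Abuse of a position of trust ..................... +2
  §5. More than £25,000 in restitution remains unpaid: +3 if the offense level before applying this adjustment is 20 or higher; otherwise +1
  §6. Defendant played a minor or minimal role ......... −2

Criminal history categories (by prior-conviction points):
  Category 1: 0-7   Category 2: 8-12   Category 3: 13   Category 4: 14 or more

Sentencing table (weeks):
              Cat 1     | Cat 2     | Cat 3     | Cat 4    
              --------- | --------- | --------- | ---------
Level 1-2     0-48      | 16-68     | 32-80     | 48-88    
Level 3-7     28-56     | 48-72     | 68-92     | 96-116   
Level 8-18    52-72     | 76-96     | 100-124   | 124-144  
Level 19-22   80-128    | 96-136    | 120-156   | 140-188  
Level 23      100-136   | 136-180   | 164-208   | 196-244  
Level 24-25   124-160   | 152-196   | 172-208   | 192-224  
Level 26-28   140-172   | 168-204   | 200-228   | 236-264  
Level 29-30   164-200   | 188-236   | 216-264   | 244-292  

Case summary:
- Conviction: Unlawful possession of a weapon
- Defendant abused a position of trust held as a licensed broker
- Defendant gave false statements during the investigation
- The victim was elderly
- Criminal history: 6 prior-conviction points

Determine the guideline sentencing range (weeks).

52-72 weeks

Base offense level for unlawful possession of a weapon: 4.
§1 applies: 4 + 2 = 6.
§2 applies (level before this adjustment is 6 ≥ 5, so +3): 6 + 3 = 9.
§4 applies: 9 + 2 = 11.
§5 does not apply.
Final offense level: 11.
Criminal history: 6 prior points → Category 1 (0-7).
Level 11 falls in the 8-18 band.
Grid: Level 8-18 × Category 1 = 52-72 weeks.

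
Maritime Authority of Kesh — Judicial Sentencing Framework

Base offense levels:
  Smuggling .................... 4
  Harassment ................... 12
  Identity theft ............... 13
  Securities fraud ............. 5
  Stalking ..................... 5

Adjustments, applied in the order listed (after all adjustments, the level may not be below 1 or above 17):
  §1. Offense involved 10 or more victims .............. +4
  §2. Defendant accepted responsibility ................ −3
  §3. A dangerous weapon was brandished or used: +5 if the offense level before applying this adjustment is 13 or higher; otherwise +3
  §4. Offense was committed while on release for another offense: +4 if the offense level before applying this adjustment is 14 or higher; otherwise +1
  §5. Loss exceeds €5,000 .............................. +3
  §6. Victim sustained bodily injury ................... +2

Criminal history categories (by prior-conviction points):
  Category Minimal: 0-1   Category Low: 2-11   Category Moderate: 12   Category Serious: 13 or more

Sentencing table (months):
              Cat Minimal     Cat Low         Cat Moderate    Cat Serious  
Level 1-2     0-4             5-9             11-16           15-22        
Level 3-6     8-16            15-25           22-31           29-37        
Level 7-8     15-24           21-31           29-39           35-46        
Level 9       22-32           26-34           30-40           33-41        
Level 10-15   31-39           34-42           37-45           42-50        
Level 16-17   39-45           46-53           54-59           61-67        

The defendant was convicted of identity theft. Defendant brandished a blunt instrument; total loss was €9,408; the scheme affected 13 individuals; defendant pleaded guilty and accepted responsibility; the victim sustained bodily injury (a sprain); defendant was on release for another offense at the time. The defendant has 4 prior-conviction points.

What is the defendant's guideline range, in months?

46-53 months

Base offense level for identity theft: 13.
§1 applies: 13 + 4 = 17.
§2 applies: 17 − 3 = 14.
§3 applies (level before this adjustment is 14 ≥ 13, so +5): 14 + 5 = 19.
§4 applies (level before this adjustment is 19 ≥ 14, so +4): 19 + 4 = 23.
§5 applies: 23 + 3 = 26.
§6 applies: 26 + 2 = 28.
Level 28 exceeds the maximum of 17; capped at 17.
Final offense level: 17.
Criminal history: 4 prior points → Category Low (2-11).
Level 17 falls in the 16-17 band.
Grid: Level 16-17 × Category Low = 46-53 months.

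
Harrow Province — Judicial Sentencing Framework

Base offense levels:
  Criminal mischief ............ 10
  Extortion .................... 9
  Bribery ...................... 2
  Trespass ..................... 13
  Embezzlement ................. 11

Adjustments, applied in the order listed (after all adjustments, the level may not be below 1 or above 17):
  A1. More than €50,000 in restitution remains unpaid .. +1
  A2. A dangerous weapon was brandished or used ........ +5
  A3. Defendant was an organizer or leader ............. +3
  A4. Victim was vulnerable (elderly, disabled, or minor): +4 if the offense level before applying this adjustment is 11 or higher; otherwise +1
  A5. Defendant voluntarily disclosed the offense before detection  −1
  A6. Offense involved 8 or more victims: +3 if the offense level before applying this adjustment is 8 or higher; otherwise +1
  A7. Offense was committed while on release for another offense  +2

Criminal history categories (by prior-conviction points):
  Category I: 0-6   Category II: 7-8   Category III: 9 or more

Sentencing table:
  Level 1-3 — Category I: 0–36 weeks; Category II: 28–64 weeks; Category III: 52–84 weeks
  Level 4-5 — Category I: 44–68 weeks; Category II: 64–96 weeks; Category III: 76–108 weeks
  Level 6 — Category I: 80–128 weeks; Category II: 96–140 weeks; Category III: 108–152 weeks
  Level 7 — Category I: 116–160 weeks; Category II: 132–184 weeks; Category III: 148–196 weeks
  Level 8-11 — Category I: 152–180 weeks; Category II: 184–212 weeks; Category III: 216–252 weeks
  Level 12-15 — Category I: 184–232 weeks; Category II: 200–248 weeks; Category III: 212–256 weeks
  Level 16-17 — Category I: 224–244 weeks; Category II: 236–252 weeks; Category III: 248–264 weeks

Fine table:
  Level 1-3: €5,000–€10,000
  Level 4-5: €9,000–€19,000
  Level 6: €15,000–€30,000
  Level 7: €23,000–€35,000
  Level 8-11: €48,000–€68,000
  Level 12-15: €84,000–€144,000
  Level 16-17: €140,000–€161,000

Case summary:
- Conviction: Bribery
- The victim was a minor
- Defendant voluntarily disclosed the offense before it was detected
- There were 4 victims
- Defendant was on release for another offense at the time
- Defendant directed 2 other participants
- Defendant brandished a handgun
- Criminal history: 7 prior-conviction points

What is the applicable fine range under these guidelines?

€84,000–€144,000

Base offense level for bribery: 2.
A1 does not apply.
A2 applies: 2 + 5 = 7.
A3 applies: 7 + 3 = 10.
A4 applies (level before this adjustment is 10 < 11, so +1): 10 + 1 = 11.
A5 applies: 11 − 1 = 10.
A6 does not apply.
A7 applies: 10 + 2 = 12.
Final offense level: 12.
Level 12 falls in the 12-15 band.
Fine table: Level 12-15 → €84,000–€144,000.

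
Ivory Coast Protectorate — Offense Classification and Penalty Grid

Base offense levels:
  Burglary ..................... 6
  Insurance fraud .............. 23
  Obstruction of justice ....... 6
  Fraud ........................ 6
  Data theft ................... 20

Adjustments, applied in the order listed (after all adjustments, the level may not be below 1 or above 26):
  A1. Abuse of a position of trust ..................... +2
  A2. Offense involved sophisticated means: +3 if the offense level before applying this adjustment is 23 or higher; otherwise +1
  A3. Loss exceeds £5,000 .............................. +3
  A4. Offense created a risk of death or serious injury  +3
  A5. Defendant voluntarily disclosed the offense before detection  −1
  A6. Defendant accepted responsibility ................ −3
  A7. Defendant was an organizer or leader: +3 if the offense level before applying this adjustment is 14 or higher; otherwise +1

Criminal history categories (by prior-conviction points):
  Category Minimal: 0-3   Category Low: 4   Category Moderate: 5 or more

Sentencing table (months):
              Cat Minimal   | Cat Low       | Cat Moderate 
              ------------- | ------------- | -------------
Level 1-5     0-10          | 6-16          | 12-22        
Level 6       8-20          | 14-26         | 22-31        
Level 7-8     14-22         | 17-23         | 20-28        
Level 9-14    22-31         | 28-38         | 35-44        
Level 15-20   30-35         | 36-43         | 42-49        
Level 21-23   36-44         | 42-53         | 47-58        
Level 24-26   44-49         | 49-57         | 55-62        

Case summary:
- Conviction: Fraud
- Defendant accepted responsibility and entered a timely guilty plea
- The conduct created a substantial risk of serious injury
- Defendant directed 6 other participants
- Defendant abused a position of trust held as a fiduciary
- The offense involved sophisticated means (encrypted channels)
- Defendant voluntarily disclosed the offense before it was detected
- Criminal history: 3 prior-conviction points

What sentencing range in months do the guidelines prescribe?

Base offense level for fraud: 6.
A1 applies: 6 + 2 = 8.
A2 applies (level before this adjustment is 8 < 23, so +1): 8 + 1 = 9.
A4 applies: 9 + 3 = 12.
A5 applies: 12 − 1 = 11.
A6 applies: 11 − 3 = 8.
A7 applies (level before this adjustment is 8 < 14, so +1): 8 + 1 = 9.
Final offense level: 9.
Criminal history: 3 prior points → Category Minimal (0-3).
Level 9 falls in the 9-14 band.
Grid: Level 9-14 × Category Minimal = 22-31 months.

22-31 months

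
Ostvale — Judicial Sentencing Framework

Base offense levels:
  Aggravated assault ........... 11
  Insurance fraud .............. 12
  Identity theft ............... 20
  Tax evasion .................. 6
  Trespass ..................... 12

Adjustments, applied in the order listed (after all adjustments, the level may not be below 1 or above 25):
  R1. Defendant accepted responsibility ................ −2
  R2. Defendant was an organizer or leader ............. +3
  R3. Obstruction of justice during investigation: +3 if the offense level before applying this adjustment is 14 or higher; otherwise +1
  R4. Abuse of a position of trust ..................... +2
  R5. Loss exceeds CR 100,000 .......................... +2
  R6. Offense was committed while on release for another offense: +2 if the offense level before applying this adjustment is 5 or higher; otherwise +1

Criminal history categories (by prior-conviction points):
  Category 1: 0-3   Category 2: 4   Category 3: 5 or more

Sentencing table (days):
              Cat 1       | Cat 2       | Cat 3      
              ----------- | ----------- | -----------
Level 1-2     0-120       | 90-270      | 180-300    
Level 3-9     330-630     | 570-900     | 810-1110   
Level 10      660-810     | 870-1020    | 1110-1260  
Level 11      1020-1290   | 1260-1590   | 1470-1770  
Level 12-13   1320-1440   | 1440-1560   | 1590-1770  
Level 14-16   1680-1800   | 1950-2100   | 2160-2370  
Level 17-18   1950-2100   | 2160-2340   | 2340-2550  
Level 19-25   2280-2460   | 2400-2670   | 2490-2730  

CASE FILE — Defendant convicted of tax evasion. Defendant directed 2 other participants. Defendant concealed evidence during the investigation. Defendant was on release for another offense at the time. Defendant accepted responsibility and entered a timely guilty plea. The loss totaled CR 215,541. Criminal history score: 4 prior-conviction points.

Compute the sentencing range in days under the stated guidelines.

1440-1560 days

Base offense level for tax evasion: 6.
R1 applies: 6 − 2 = 4.
R2 applies: 4 + 3 = 7.
R3 applies (level before this adjustment is 7 < 14, so +1): 7 + 1 = 8.
R4 does not apply.
R5 applies: 8 + 2 = 10.
R6 applies (level before this adjustment is 10 ≥ 5, so +2): 10 + 2 = 12.
Final offense level: 12.
Criminal history: 4 prior points → Category 2 (4).
Level 12 falls in the 12-13 band.
Grid: Level 12-13 × Category 2 = 1440-1560 days.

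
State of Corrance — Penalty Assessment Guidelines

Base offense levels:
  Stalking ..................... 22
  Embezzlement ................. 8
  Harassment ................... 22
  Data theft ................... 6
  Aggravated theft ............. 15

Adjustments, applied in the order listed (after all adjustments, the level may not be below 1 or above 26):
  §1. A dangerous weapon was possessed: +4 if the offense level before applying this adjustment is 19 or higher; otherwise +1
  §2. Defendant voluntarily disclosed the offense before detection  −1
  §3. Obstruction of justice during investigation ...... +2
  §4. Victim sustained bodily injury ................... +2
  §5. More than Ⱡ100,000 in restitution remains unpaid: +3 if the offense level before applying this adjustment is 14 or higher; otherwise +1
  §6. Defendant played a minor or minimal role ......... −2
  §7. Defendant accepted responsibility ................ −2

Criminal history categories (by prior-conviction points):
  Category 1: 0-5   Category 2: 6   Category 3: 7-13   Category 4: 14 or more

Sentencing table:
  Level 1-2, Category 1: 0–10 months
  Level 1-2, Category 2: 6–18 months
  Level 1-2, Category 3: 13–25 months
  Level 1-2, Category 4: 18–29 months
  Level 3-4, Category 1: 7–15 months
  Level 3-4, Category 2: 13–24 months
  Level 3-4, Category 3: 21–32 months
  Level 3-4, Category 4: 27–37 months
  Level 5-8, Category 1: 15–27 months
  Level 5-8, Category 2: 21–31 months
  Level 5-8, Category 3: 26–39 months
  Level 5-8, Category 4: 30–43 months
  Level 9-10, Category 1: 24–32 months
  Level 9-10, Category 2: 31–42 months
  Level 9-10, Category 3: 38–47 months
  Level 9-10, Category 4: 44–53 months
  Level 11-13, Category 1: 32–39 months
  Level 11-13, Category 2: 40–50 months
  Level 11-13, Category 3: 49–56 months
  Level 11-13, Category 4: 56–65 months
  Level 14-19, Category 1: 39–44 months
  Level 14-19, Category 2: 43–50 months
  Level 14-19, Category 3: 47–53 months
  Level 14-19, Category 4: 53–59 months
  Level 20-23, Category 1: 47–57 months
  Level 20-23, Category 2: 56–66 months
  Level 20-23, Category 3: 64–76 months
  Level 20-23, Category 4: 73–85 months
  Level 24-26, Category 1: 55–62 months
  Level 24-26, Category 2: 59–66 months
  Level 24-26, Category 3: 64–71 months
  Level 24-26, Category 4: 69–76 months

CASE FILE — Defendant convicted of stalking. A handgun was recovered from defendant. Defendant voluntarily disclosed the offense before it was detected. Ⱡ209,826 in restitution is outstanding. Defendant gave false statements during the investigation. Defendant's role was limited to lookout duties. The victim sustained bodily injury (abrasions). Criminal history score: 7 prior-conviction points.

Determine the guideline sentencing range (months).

Base offense level for stalking: 22.
§1 applies (level before this adjustment is 22 ≥ 19, so +4): 22 + 4 = 26.
§2 applies: 26 − 1 = 25.
§3 applies: 25 + 2 = 27.
§4 applies: 27 + 2 = 29.
§5 applies (level before this adjustment is 29 ≥ 14, so +3): 29 + 3 = 32.
§6 applies: 32 − 2 = 30.
Level 30 exceeds the maximum of 26; capped at 26.
Final offense level: 26.
Criminal history: 7 prior points → Category 3 (7-13).
Level 26 falls in the 24-26 band.
Grid: Level 24-26 × Category 3 = 64-71 months.

64-71 months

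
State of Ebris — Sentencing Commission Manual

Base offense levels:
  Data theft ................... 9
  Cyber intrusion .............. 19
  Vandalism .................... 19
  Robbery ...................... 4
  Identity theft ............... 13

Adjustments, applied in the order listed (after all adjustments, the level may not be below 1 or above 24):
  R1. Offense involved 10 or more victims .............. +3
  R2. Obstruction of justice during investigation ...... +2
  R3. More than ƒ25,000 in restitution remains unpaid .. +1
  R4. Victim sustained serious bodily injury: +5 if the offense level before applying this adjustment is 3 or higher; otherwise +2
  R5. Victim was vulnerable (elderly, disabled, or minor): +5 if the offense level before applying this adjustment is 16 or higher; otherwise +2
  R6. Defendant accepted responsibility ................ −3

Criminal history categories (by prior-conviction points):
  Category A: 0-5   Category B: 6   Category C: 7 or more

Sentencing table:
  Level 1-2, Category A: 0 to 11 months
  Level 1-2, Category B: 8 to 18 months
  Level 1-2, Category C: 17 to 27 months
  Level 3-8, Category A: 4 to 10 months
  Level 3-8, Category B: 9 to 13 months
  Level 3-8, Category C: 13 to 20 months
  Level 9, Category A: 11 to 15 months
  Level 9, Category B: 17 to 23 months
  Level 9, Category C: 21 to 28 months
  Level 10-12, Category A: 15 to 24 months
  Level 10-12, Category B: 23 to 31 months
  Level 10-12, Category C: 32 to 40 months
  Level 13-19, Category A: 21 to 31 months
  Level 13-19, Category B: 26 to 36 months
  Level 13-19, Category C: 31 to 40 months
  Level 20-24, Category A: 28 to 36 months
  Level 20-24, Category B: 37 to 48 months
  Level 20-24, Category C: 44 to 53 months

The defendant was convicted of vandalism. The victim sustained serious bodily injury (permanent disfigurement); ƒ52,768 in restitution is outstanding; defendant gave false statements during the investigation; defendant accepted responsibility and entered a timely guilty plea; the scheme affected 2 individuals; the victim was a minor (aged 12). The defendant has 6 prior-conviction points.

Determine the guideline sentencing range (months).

Base offense level for vandalism: 19.
R2 applies: 19 + 2 = 21.
R3 applies: 21 + 1 = 22.
R4 applies (level before this adjustment is 22 ≥ 3, so +5): 22 + 5 = 27.
R5 applies (level before this adjustment is 27 ≥ 16, so +5): 27 + 5 = 32.
R6 applies: 32 − 3 = 29.
Level 29 exceeds the maximum of 24; capped at 24.
Final offense level: 24.
Criminal history: 6 prior points → Category B (6).
Level 24 falls in the 20-24 band.
Grid: Level 20-24 × Category B = 37-48 months.

37-48 months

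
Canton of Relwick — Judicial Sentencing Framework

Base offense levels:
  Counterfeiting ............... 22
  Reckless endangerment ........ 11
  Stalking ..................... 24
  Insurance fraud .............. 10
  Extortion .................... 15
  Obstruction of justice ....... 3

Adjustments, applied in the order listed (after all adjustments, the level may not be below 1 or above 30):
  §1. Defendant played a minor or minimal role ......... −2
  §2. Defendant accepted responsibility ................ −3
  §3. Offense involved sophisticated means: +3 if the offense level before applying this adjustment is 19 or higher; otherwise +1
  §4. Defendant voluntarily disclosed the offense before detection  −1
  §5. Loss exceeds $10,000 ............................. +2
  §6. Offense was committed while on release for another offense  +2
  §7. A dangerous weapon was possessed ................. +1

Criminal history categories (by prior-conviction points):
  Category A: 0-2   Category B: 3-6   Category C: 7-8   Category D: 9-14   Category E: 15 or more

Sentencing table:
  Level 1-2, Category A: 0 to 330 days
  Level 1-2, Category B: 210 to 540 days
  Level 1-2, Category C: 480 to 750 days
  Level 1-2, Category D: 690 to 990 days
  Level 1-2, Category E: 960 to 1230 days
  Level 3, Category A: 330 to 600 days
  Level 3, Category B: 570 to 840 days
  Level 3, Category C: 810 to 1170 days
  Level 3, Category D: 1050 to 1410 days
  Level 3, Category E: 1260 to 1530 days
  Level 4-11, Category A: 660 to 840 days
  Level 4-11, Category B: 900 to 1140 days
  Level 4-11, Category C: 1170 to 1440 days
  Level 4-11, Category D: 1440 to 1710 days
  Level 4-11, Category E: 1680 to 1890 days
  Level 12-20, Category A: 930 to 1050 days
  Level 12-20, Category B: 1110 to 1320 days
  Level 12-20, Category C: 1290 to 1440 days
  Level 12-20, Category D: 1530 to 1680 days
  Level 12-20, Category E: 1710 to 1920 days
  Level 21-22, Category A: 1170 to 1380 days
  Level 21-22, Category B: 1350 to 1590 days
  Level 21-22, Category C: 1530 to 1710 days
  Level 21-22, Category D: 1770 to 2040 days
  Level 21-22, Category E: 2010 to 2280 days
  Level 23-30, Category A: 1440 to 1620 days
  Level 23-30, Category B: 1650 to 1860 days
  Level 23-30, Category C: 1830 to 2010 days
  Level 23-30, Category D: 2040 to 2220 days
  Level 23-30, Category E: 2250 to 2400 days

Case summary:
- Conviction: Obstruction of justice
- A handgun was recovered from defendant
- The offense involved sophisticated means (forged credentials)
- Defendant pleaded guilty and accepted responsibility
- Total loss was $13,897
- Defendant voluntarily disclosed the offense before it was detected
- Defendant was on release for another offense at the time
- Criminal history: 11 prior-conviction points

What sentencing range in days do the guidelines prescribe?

Base offense level for obstruction of justice: 3.
§1 does not apply.
§2 applies: 3 − 3 = 0.
§3 applies (level before this adjustment is 0 < 19, so +1): 0 + 1 = 1.
§4 applies: 1 − 1 = 0.
§5 applies: 0 + 2 = 2.
§6 applies: 2 + 2 = 4.
§7 applies: 4 + 1 = 5.
Final offense level: 5.
Criminal history: 11 prior points → Category D (9-14).
Level 5 falls in the 4-11 band.
Grid: Level 4-11 × Category D = 1440-1710 days.

1440-1710 days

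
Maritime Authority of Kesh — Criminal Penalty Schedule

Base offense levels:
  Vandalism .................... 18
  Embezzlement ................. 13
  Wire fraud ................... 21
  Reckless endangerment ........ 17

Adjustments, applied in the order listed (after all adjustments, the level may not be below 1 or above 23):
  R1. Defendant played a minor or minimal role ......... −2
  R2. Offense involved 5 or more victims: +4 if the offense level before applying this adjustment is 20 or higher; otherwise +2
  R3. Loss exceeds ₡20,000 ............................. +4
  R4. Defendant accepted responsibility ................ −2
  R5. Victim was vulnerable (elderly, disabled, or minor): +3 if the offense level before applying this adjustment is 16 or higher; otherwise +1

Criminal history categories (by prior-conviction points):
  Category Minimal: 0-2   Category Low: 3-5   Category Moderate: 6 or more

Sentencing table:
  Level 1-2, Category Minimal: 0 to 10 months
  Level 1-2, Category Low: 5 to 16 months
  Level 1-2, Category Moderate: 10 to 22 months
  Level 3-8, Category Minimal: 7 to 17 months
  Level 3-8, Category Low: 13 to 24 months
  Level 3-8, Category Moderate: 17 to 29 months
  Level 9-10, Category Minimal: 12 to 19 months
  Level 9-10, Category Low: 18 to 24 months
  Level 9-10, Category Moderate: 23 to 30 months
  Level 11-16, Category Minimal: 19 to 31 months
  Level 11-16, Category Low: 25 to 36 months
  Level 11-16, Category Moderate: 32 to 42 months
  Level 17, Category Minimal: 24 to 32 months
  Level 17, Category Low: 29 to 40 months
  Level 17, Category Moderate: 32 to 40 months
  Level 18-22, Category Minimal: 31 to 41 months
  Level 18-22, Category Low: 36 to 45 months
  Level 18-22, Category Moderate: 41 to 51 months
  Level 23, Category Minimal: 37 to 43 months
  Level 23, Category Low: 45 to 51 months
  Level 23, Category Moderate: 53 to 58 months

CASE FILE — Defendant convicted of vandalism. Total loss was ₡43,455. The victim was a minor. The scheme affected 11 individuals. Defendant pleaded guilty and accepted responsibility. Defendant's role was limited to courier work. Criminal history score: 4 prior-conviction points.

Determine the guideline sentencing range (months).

45-51 months

Base offense level for vandalism: 18.
R1 applies: 18 − 2 = 16.
R2 applies (level before this adjustment is 16 < 20, so +2): 16 + 2 = 18.
R3 applies: 18 + 4 = 22.
R4 applies: 22 − 2 = 20.
R5 applies (level before this adjustment is 20 ≥ 16, so +3): 20 + 3 = 23.
Final offense level: 23.
Criminal history: 4 prior points → Category Low (3-5).
Level 23 falls in the 23 band.
Grid: Level 23 × Category Low = 45-51 months.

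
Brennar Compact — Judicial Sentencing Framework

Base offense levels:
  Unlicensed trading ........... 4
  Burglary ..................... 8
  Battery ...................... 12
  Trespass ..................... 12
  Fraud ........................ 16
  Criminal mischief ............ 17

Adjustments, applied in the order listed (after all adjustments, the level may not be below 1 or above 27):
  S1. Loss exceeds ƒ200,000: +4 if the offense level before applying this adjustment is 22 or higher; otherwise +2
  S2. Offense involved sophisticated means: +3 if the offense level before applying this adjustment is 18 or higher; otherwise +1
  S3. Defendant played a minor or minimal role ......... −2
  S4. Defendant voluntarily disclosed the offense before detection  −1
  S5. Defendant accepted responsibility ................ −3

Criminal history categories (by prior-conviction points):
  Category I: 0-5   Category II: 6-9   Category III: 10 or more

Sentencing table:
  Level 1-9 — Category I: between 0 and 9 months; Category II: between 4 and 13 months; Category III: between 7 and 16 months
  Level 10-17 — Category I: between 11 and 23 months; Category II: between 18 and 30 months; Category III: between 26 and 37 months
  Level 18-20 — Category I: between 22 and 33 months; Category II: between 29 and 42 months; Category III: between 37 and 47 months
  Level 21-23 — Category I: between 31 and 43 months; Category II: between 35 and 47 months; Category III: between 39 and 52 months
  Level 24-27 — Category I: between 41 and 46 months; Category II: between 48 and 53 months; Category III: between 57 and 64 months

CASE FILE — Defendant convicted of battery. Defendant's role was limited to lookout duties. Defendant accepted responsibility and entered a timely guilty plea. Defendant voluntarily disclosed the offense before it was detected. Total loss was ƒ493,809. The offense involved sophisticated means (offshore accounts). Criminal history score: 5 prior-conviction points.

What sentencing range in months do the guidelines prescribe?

Base offense level for battery: 12.
S1 applies (level before this adjustment is 12 < 22, so +2): 12 + 2 = 14.
S2 applies (level before this adjustment is 14 < 18, so +1): 14 + 1 = 15.
S3 applies: 15 − 2 = 13.
S4 applies: 13 − 1 = 12.
S5 applies: 12 − 3 = 9.
Final offense level: 9.
Criminal history: 5 prior points → Category I (0-5).
Level 9 falls in the 1-9 band.
Grid: Level 1-9 × Category I = 0-9 months.

0-9 months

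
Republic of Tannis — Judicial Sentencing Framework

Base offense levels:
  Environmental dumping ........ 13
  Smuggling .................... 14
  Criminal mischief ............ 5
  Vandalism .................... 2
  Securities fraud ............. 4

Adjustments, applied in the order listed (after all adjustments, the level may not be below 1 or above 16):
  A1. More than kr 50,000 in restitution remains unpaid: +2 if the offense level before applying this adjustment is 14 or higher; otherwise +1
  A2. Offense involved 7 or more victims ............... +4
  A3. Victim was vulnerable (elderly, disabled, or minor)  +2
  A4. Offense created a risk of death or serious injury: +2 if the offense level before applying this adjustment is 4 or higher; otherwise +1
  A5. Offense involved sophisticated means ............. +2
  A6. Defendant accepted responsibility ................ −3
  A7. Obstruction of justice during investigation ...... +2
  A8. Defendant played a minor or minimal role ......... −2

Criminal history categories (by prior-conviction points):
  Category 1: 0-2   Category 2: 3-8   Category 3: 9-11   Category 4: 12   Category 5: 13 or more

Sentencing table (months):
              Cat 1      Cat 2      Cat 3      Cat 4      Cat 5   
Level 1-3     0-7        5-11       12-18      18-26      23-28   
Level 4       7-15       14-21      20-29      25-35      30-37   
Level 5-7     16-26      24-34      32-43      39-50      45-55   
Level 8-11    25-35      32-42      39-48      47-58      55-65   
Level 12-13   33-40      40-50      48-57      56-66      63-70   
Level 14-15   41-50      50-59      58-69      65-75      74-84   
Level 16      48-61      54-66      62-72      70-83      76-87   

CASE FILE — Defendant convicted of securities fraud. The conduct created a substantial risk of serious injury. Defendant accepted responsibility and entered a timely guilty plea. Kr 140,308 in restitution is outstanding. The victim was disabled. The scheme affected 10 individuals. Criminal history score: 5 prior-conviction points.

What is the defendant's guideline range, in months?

Base offense level for securities fraud: 4.
A1 applies (level before this adjustment is 4 < 14, so +1): 4 + 1 = 5.
A2 applies: 5 + 4 = 9.
A3 applies: 9 + 2 = 11.
A4 applies (level before this adjustment is 11 ≥ 4, so +2): 11 + 2 = 13.
A6 applies: 13 − 3 = 10.
A7 does not apply.
Final offense level: 10.
Criminal history: 5 prior points → Category 2 (3-8).
Level 10 falls in the 8-11 band.
Grid: Level 8-11 × Category 2 = 32-42 months.

32-42 months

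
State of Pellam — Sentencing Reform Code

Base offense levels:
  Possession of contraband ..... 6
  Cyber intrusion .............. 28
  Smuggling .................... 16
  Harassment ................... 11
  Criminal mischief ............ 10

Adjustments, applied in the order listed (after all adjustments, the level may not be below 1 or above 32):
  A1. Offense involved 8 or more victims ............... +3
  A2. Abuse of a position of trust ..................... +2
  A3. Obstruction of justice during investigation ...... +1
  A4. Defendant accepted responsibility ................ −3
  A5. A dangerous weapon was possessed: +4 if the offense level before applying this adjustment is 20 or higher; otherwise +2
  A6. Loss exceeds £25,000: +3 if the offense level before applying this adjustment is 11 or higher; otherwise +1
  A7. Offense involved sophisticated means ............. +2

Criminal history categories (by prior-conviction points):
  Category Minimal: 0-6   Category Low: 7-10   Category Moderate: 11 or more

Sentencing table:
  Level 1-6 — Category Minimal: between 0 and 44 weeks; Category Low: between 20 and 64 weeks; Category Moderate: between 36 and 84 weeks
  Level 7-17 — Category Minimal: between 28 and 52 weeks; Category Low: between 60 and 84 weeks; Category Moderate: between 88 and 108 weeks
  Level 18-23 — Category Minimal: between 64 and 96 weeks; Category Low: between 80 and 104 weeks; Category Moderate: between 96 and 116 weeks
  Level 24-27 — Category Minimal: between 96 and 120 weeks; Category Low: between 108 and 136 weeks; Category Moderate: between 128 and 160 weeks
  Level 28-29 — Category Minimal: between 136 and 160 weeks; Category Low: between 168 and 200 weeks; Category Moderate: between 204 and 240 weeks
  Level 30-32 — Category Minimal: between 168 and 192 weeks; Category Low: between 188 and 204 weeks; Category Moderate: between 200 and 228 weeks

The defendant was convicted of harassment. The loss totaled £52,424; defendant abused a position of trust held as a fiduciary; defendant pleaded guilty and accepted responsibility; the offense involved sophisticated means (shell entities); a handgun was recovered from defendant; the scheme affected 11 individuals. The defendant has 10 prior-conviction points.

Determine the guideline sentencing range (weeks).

Base offense level for harassment: 11.
A1 applies: 11 + 3 = 14.
A2 applies: 14 + 2 = 16.
A4 applies: 16 − 3 = 13.
A5 applies (level before this adjustment is 13 < 20, so +2): 13 + 2 = 15.
A6 applies (level before this adjustment is 15 ≥ 11, so +3): 15 + 3 = 18.
A7 applies: 18 + 2 = 20.
Final offense level: 20.
Criminal history: 10 prior points → Category Low (7-10).
Level 20 falls in the 18-23 band.
Grid: Level 18-23 × Category Low = 80-104 weeks.

80-104 weeks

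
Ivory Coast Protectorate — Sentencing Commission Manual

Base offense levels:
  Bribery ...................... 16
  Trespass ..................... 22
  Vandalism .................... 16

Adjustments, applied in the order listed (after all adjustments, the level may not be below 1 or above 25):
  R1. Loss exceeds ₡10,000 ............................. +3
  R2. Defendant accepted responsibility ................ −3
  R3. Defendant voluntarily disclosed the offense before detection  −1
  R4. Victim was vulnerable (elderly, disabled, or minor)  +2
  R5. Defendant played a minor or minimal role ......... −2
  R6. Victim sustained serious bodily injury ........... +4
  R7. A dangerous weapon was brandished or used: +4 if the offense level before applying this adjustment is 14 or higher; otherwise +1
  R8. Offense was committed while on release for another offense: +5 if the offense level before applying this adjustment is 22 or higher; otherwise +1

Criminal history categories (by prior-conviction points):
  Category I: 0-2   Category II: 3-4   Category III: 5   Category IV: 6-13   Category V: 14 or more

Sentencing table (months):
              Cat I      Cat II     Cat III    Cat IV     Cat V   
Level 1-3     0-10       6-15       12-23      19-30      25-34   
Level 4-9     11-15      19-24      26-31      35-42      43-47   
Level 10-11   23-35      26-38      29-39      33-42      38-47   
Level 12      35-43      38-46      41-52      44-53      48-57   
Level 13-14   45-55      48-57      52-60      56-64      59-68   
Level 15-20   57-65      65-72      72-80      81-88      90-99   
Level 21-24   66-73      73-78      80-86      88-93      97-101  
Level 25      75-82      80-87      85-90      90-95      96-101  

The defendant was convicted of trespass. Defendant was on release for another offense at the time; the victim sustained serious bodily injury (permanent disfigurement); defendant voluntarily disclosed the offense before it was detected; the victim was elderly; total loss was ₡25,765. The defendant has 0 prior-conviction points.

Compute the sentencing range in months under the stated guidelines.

Base offense level for trespass: 22.
R1 applies: 22 + 3 = 25.
R3 applies: 25 − 1 = 24.
R4 applies: 24 + 2 = 26.
R6 applies: 26 + 4 = 30.
R7 does not apply.
R8 applies (level before this adjustment is 30 ≥ 22, so +5): 30 + 5 = 35.
Level 35 exceeds the maximum of 25; capped at 25.
Final offense level: 25.
Criminal history: 0 prior points → Category I (0-2).
Level 25 falls in the 25 band.
Grid: Level 25 × Category I = 75-82 months.

75-82 months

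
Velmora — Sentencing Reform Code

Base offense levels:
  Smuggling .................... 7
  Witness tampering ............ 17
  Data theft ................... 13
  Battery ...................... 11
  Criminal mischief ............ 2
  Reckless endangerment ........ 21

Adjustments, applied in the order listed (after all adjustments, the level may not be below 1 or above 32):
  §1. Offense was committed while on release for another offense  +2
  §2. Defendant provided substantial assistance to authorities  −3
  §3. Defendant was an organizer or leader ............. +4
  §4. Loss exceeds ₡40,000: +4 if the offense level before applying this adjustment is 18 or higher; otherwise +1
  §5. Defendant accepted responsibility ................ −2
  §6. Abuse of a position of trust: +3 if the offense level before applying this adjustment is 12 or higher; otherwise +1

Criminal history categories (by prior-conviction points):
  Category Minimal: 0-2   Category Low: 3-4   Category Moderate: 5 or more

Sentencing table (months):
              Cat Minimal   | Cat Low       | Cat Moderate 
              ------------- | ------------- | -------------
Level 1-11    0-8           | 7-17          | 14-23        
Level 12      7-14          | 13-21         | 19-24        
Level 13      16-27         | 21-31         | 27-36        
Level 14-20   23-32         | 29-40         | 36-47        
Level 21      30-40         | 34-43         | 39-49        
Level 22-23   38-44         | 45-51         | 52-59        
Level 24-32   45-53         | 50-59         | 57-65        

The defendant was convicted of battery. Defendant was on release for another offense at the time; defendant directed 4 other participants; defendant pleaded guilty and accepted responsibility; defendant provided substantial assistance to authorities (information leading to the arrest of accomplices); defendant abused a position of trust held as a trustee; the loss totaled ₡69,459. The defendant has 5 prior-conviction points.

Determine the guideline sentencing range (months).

36-47 months

Base offense level for battery: 11.
§1 applies: 11 + 2 = 13.
§2 applies: 13 − 3 = 10.
§3 applies: 10 + 4 = 14.
§4 applies (level before this adjustment is 14 < 18, so +1): 14 + 1 = 15.
§5 applies: 15 − 2 = 13.
§6 applies (level before this adjustment is 13 ≥ 12, so +3): 13 + 3 = 16.
Final offense level: 16.
Criminal history: 5 prior points → Category Moderate (5+).
Level 16 falls in the 14-20 band.
Grid: Level 14-20 × Category Moderate = 36-47 months.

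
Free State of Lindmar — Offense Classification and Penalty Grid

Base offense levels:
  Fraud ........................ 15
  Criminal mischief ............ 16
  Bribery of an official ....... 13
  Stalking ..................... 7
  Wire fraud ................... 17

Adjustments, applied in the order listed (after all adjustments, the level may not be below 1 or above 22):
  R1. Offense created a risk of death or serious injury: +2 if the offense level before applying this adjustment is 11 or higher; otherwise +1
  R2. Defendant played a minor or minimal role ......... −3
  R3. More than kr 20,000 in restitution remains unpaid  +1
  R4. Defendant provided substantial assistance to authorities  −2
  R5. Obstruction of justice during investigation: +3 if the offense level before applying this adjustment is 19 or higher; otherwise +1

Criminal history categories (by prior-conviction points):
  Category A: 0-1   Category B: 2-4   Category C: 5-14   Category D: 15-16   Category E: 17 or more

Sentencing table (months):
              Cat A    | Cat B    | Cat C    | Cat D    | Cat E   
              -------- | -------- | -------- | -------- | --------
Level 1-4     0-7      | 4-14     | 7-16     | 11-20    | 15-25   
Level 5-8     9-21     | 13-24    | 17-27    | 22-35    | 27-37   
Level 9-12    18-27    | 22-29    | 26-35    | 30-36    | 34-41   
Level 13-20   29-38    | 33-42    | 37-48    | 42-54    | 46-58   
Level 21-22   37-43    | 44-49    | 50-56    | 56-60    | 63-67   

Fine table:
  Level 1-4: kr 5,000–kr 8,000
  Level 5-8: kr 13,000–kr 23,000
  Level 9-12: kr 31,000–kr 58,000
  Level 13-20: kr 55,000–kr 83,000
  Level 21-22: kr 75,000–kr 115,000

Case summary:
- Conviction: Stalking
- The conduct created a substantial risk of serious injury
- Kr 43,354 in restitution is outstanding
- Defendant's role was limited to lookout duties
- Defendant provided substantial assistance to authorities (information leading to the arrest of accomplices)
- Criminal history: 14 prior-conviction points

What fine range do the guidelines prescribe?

kr 5,000–kr 8,000

Base offense level for stalking: 7.
R1 applies (level before this adjustment is 7 < 11, so +1): 7 + 1 = 8.
R2 applies: 8 − 3 = 5.
R3 applies: 5 + 1 = 6.
R4 applies: 6 − 2 = 4.
Final offense level: 4.
Level 4 falls in the 1-4 band.
Fine table: Level 1-4 → kr 5,000–kr 8,000.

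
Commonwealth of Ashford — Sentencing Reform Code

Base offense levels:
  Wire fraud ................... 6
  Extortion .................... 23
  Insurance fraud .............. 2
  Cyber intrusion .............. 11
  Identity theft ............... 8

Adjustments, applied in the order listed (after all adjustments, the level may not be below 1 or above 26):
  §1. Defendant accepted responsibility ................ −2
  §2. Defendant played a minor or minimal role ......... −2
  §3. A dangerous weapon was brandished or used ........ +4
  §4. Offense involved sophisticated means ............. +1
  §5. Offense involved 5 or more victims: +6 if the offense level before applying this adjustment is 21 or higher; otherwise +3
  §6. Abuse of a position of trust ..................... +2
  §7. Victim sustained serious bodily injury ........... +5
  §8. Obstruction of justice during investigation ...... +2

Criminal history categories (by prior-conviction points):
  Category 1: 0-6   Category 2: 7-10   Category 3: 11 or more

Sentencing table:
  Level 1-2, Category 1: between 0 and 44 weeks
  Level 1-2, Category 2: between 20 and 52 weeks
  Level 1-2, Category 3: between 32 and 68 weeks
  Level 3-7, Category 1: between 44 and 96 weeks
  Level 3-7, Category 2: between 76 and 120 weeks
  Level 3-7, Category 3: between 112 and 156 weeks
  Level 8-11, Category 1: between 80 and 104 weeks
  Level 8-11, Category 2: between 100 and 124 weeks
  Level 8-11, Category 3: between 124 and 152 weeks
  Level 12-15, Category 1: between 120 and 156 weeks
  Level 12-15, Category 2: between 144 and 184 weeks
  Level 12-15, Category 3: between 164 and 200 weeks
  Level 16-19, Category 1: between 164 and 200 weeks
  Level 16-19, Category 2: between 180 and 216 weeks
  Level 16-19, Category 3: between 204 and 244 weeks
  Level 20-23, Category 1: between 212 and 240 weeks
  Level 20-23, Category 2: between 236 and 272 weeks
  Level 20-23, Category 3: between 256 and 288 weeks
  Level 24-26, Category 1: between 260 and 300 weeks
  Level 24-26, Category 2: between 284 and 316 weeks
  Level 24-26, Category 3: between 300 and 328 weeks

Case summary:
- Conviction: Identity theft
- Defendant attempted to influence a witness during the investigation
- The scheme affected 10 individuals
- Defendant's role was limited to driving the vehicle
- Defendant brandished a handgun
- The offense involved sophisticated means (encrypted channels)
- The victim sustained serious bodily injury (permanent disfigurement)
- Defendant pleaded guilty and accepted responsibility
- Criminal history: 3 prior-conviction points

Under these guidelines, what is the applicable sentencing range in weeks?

164-200 weeks

Base offense level for identity theft: 8.
§1 applies: 8 − 2 = 6.
§2 applies: 6 − 2 = 4.
§3 applies: 4 + 4 = 8.
§4 applies: 8 + 1 = 9.
§5 applies (level before this adjustment is 9 < 21, so +3): 9 + 3 = 12.
§7 applies: 12 + 5 = 17.
§8 applies: 17 + 2 = 19.
Final offense level: 19.
Criminal history: 3 prior points → Category 1 (0-6).
Level 19 falls in the 16-19 band.
Grid: Level 16-19 × Category 1 = 164-200 weeks.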